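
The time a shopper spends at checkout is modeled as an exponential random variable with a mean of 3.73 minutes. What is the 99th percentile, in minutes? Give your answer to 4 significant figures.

17.18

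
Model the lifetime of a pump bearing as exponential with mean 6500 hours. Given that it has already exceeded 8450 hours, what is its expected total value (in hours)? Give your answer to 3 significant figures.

The rate is λ = 1/6500 = 0.000153846 per hour.
By memorylessness, E[X | X > 8450] = 8450 + 1/λ = 8450 + 6500 = 14950 hours.

15000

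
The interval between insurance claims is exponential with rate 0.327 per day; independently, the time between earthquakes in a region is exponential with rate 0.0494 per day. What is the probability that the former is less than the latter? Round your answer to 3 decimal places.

λ_1 = 0.327, λ_2 = 0.0494.
For independent exponentials, P(the former < the latter) = λ_1/(λ_1+λ_2) = 0.327/0.3764 ≈ 0.869.

0.869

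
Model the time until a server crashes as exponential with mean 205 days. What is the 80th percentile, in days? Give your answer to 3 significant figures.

The rate is λ = 1/205 = 0.00487805 per day.
Set 1 − e^(−λt) = 0.8, so t = −ln(0.2)/λ = 1.6094/0.00487805 ≈ 329.935 days.

330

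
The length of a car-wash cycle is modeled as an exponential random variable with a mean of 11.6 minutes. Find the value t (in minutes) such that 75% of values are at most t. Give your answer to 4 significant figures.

16.08

The rate is λ = 1/11.6 = 0.0862069 per minute.
Set 1 − e^(−λt) = 0.75, so t = −ln(0.25)/λ = 1.3863/0.0862069 ≈ 16.081 minutes.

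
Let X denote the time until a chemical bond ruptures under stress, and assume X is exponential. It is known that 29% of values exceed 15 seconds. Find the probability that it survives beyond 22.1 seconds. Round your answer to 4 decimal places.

e^(−λ·15) = 0.29 ⇒ λ = −ln(0.29)/15 = 0.082525.
P(X > 22.1) = e^(−0.082525·22.1) = e^(−1.8238) ≈ 0.1614.

0.1614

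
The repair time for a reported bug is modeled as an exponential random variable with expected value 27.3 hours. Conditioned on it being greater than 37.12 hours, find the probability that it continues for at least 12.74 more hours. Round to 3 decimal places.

The rate is λ = 1/27.3 = 0.03663 per hour.
The exponential is memoryless, so the remaining time is again Exp(λ): the condition X > 37.12 is irrelevant.
P(X > 12.74) = e^(−0.46667) ≈ 0.627.

0.627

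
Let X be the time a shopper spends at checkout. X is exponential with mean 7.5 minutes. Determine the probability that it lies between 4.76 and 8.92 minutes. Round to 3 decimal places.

The rate is λ = 1/7.5 = 0.133333 per minute.
P(4.76 < X < 8.92) = e^(−λ·4.76) − e^(−λ·8.92) = 0.53011 − 0.30442 ≈ 0.226.

0.226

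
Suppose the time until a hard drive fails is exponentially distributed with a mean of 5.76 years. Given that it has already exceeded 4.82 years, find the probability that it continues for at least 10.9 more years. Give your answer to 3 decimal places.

0.151

The rate is λ = 1/5.76 = 0.173611 per year.
By the memoryless property, P(X > 4.82+10.9 | X > 4.82) = P(X > 10.9).
P(X > 10.9) = e^(−1.8924) ≈ 0.151.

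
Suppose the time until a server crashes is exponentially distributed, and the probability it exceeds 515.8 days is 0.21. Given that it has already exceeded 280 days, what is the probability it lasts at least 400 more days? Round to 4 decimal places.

From e^(−λ·515.8) = 0.21, λ = −ln(0.21)/515.8 = 0.00302568.
Memoryless: P(X > 280+400 | X > 280) = P(X > 400) = e^(−0.00302568·400) ≈ 0.2981.

0.2981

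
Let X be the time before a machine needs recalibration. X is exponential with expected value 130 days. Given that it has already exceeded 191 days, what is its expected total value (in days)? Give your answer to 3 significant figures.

321

The rate is λ = 1/130 = 0.00769231 per day.
By memorylessness, E[X | X > 191] = 191 + 1/λ = 191 + 130 = 321 days.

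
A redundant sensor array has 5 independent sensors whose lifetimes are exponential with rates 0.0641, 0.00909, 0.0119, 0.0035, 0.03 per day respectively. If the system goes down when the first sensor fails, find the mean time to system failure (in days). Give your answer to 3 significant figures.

8.43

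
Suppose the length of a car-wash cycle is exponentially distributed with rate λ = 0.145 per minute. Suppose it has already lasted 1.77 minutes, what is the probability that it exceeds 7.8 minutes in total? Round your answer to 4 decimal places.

0.4171

The exponential is memoryless, so the remaining time is again Exp(λ): the condition X > 1.77 is irrelevant.
P(X > 6.03) = e^(−0.87435) ≈ 0.4171.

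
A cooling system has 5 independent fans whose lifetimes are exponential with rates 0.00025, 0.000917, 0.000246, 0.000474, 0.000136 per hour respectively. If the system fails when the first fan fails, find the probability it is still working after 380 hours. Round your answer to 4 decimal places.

0.4636

The time to first failure is exponential with rate Σλ = 0.00025 + 0.000917 + 0.000246 + 0.000474 + 0.000136 = 0.002023.
P(min > 380) = e^(−0.002023·380) = e^(−0.76874) ≈ 0.4636.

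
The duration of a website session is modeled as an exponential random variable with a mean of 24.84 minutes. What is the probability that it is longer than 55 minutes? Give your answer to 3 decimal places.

The rate is λ = 1/24.84 = 0.0402576 per minute.
P(X > 55) = e^(−λ·55) = e^(−2.2142) ≈ 0.109.

0.109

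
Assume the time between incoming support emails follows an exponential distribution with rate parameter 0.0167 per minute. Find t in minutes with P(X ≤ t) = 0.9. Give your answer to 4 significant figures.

Set 1 − e^(−λt) = 0.9, so t = −ln(0.1)/λ = 2.3026/0.0167 ≈ 137.879 minutes.

137.9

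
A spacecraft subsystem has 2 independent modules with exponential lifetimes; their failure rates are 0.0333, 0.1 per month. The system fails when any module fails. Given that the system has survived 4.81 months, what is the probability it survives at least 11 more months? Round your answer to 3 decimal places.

Time to first failure ~ Exp(Σλ) with Σλ = 0.1333.
By memorylessness, P(T > 4.81+11 | T > 4.81) = P(T > 11) = e^(−0.1333·11) ≈ 0.231.

0.231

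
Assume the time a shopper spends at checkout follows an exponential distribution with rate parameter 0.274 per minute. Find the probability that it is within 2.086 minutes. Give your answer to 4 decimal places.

0.4354

P(X ≤ 2.086) = 1 − e^(−λ·2.086) = 1 − e^(−0.57156) ≈ 0.4354.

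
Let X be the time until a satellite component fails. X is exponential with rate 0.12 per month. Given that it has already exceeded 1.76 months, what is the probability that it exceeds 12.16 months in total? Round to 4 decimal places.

P(X > s+t | X > s) = e^(−λ(s+t))/e^(−λs) = e^(−λt), independent of s = 1.76.
P(X > 10.4) = e^(−1.248) ≈ 0.2871.

0.2871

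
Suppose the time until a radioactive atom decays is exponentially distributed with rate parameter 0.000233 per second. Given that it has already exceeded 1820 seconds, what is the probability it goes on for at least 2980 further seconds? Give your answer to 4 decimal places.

0.4994

P(X > s+t | X > s) = e^(−λ(s+t))/e^(−λs) = e^(−λt), independent of s = 1820.
P(X > 2980) = e^(−0.69434) ≈ 0.4994.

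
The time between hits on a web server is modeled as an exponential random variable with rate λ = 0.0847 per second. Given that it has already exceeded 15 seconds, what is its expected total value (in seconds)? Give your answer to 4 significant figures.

26.81

By memorylessness, E[X | X > 15] = 15 + 1/λ = 15 + 11.8064 = 26.8064 seconds.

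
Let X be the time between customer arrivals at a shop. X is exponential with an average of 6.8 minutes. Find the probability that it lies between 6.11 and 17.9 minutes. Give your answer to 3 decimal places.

The rate is λ = 1/6.8 = 0.147059 per minute.
P(6.11 < X < 17.9) = e^(−λ·6.11) − e^(−λ·17.9) = 0.40717 − 0.07191 ≈ 0.335.

0.335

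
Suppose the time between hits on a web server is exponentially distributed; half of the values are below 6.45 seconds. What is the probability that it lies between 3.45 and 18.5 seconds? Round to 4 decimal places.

0.5533

For an exponential, median = ln(2)/λ, so λ = ln 2 / 6.45 = 0.107465 per second.
P(3.45 < X < 18.5) = e^(−λ·3.45) − e^(−λ·18.5) = 0.69021 − 0.13696 ≈ 0.5533.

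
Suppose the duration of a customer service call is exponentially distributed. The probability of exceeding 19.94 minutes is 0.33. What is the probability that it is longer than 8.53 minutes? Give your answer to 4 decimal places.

e^(−λ·19.94) = 0.33 ⇒ λ = −ln(0.33)/19.94 = 0.0555999.
P(X > 8.53) = e^(−0.0555999·8.53) = e^(−0.47427) ≈ 0.6223.

0.6223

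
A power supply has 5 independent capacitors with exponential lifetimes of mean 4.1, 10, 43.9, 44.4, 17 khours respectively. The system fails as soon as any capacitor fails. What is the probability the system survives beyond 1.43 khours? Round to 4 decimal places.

0.5269

The first failure time is exponential with rate Σλ_i = 1/4.1 + 1/10 + 1/43.9 + 1/44.4 + 1/17 = 0.448028 per khour.
P(min > 1.43) = e^(−0.448028·1.43) = e^(−0.64068) ≈ 0.5269.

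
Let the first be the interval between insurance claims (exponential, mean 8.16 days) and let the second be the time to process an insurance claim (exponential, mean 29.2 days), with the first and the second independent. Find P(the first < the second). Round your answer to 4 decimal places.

λ_1 = 1/8.16 = 0.122549, λ_2 = 1/29.2 = 0.0342466.
For independent exponentials, P(the first < the second) = λ_1/(λ_1+λ_2) = 0.122549/0.156796 ≈ 0.7816.

0.7816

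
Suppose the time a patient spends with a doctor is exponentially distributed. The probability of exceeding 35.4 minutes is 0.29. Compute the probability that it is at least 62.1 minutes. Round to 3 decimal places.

0.114

e^(−λ·35.4) = 0.29 ⇒ λ = −ln(0.29)/35.4 = 0.0349682.
P(X > 62.1) = e^(−0.0349682·62.1) = e^(−2.1715) ≈ 0.114.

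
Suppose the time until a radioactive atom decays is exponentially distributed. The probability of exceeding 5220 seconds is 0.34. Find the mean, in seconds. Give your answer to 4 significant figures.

e^(−λ·5220) = 0.34 ⇒ λ = −ln(0.34)/5220 = 0.000206669.
Mean = 1/λ = 4838.67 seconds.

4839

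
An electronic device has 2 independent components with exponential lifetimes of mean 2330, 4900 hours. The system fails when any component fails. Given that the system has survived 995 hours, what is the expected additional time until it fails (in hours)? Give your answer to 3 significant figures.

First-failure rate Σλ = 1/2330 + 1/4900 = 0.000633266.
By memorylessness the expected residual is 1/Σλ = 1579.11 hours, regardless of the 995 already elapsed.

1580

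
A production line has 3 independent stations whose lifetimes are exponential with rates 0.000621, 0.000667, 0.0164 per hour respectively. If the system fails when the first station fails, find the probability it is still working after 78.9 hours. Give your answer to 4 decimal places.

0.2477

The time to first failure is exponential with rate Σλ = 0.000621 + 0.000667 + 0.0164 = 0.017688.
P(min > 78.9) = e^(−0.017688·78.9) = e^(−1.3956) ≈ 0.2477.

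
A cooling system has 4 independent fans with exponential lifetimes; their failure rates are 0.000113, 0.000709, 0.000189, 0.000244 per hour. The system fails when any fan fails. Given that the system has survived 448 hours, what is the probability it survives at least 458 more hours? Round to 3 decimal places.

0.563

Time to first failure ~ Exp(Σλ) with Σλ = 0.001255.
By memorylessness, P(T > 448+458 | T > 448) = P(T > 458) = e^(−0.001255·458) ≈ 0.563.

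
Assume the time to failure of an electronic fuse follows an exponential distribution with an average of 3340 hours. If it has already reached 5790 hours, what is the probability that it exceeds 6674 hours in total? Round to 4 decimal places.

The rate is λ = 1/3340 = 0.000299401 per hour.
By the memoryless property, P(X > 5790+884 | X > 5790) = P(X > 884).
P(X > 884) = e^(−0.26467) ≈ 0.7675.

0.7675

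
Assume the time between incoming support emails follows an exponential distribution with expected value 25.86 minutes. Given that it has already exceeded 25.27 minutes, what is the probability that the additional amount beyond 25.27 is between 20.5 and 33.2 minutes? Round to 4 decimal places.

The rate is λ = 1/25.86 = 0.0386698 per minute.
Memoryless: the residual past 25.27 is again Exp(λ).
P(20.5 < residual < 33.2) = e^(−λ·20.5) − e^(−λ·33.2) = 0.45261 − 0.27697 ≈ 0.1756.

0.1756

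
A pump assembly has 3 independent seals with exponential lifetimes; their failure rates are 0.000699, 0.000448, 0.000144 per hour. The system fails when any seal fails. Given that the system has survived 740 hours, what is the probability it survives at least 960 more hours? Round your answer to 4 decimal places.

0.2896

Time to first failure ~ Exp(Σλ) with Σλ = 0.001291.
By memorylessness, P(T > 740+960 | T > 740) = P(T > 960) = e^(−0.001291·960) ≈ 0.2896.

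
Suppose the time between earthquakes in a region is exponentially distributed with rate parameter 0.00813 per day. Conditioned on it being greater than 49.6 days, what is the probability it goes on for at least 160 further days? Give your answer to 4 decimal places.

The exponential is memoryless, so the remaining time is again Exp(λ): the condition X > 49.6 is irrelevant.
P(X > 160) = e^(−1.3008) ≈ 0.2723.

0.2723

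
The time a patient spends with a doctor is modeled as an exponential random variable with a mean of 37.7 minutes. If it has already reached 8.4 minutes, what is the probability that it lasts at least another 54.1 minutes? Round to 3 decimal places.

The rate is λ = 1/37.7 = 0.0265252 per minute.
P(X > s+t | X > s) = e^(−λ(s+t))/e^(−λs) = e^(−λt), independent of s = 8.4.
P(X > 54.1) = e^(−1.435) ≈ 0.238.

0.238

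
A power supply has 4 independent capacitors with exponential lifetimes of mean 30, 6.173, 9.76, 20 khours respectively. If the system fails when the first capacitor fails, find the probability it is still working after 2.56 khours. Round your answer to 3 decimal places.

The first failure time is exponential with rate Σλ_i = 1/30 + 1/6.173 + 1/9.76 + 1/20 = 0.347788 per khour.
P(min > 2.56) = e^(−0.347788·2.56) = e^(−0.89034) ≈ 0.411.

0.411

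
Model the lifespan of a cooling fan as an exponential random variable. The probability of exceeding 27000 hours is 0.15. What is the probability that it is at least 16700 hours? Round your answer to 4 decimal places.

0.3093

e^(−λ·27000) = 0.15 ⇒ λ = −ln(0.15)/27000 = 0.0000702637.
P(X > 16700) = e^(−0.0000702637·16700) = e^(−1.1734) ≈ 0.3093.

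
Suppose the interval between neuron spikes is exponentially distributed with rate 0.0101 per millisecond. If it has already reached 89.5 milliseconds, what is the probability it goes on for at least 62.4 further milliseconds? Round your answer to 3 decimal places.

0.532

P(X > s+t | X > s) = e^(−λ(s+t))/e^(−λs) = e^(−λt), independent of s = 89.5.
P(X > 62.4) = e^(−0.63024) ≈ 0.532.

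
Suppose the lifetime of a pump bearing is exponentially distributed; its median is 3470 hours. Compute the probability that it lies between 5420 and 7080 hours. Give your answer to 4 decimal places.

For an exponential, median = ln(2)/λ, so λ = ln 2 / 3470 = 0.000199754 per hour.
P(5420 < X < 7080) = e^(−λ·5420) − e^(−λ·7080) = 0.33869 − 0.24311 ≈ 0.0956.

0.0956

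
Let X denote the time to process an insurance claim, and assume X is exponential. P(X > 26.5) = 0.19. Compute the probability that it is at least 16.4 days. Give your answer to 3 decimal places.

0.358

e^(−λ·26.5) = 0.19 ⇒ λ = −ln(0.19)/26.5 = 0.0626691.
P(X > 16.4) = e^(−0.0626691·16.4) = e^(−1.0278) ≈ 0.358.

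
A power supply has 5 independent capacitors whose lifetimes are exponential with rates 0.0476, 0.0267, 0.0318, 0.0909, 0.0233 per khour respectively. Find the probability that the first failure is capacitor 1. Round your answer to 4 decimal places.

0.2161

The time to first failure is exponential with rate Σλ = 0.0476 + 0.0267 + 0.0318 + 0.0909 + 0.0233 = 0.2203.
P(capacitor 1 first) = λ_1/Σλ = 0.0476/0.2203 ≈ 0.2161.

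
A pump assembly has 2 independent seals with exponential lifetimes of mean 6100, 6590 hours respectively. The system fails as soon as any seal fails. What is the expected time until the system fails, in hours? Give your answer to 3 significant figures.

The first failure time is exponential with rate Σλ_i = 1/6100 + 1/6590 = 0.000315679 per hour.
E[min] = 1/Σλ = 1/0.000315679 = 3167.77 hours.

3170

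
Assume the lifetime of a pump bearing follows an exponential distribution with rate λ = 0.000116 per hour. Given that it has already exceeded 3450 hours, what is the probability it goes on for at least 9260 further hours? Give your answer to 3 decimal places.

0.342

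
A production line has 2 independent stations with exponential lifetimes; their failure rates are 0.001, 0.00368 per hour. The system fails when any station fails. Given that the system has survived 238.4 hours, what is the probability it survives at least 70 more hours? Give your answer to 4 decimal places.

Time to first failure ~ Exp(Σλ) with Σλ = 0.00468.
By memorylessness, P(T > 238.4+70 | T > 238.4) = P(T > 70) = e^(−0.00468·70) ≈ 0.7207.

0.7207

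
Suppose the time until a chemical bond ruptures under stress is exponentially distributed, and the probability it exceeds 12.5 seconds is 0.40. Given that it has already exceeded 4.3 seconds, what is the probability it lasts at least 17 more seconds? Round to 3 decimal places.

0.288

From e^(−λ·12.5) = 0.40, λ = −ln(0.40)/12.5 = 0.0733033.
Memoryless: P(X > 4.3+17 | X > 4.3) = P(X > 17) = e^(−0.0733033·17) ≈ 0.288.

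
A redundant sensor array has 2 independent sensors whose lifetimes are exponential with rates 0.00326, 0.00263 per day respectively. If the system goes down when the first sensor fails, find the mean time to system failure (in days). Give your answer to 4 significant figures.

The time to first failure is exponential with rate Σλ = 0.00326 + 0.00263 = 0.00589.
E[min] = 1/Σλ = 1/0.00589 = 169.779 days.

169.8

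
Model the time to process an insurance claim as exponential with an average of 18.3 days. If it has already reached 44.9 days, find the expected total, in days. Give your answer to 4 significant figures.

63.20

The rate is λ = 1/18.3 = 0.0546448 per day.
By memorylessness, E[X | X > 44.9] = 44.9 + 1/λ = 44.9 + 18.3 = 63.2 days.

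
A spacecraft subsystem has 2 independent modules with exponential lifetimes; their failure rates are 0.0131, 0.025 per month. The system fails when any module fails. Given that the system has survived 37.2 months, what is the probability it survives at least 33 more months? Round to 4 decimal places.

0.2844

Time to first failure ~ Exp(Σλ) with Σλ = 0.0381.
By memorylessness, P(T > 37.2+33 | T > 37.2) = P(T > 33) = e^(−0.0381·33) ≈ 0.2844.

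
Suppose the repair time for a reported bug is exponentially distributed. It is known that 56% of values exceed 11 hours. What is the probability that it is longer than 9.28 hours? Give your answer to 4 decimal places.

0.6131

e^(−λ·11) = 0.56 ⇒ λ = −ln(0.56)/11 = 0.0527108.
P(X > 9.28) = e^(−0.0527108·9.28) = e^(−0.48916) ≈ 0.6131.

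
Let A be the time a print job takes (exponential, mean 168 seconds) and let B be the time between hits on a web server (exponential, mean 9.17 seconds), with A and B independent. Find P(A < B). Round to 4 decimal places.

0.0518

λ_1 = 1/168 = 0.00595238, λ_2 = 1/9.17 = 0.109051.
For independent exponentials, P(A < B) = λ_1/(λ_1+λ_2) = 0.00595238/0.115004 ≈ 0.0518.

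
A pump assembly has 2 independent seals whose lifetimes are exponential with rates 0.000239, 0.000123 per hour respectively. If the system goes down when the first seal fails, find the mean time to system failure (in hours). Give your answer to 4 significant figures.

The time to first failure is exponential with rate Σλ = 0.000239 + 0.000123 = 0.000362.
E[min] = 1/Σλ = 1/0.000362 = 2762.43 hours.

2762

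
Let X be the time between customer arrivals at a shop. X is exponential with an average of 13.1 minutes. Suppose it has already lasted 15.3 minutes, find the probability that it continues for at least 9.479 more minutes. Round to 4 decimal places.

0.4850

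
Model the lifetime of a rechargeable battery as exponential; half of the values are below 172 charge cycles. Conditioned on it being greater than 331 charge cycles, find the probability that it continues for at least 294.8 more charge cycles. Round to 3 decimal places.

For an exponential, median = ln(2)/λ, so λ = ln 2 / 172 = 0.00402993 per charge cycle.
By the memoryless property, P(X > 331+294.8 | X > 331) = P(X > 294.8).
P(X > 294.8) = e^(−1.188) ≈ 0.305.

0.305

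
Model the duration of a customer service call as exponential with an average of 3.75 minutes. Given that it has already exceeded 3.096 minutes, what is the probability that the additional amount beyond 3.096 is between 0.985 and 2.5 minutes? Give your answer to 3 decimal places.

The rate is λ = 1/3.75 = 0.266667 per minute.
Memoryless: the residual past 3.096 is again Exp(λ).
P(0.985 < residual < 2.5) = e^(−λ·0.985) − e^(−λ·2.5) = 0.76900 − 0.51342 ≈ 0.256.

0.256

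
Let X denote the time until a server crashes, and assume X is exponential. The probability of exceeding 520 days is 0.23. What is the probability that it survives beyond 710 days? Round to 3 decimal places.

e^(−λ·520) = 0.23 ⇒ λ = −ln(0.23)/520 = 0.0028263.
P(X > 710) = e^(−0.0028263·710) = e^(−2.0067) ≈ 0.134.

0.134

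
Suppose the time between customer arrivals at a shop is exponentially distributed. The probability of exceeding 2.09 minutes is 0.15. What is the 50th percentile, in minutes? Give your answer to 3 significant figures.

0.764

e^(−λ·2.09) = 0.15 ⇒ λ = −ln(0.15)/2.09 = 0.907713.
50th percentile: 1 − e^(−λt) = 0.5, t = −ln(0.5)/λ = 0.763619 minutes.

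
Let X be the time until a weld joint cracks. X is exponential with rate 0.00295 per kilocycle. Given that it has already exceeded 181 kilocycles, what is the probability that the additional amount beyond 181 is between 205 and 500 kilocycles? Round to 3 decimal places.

0.317

Memoryless: the residual past 181 is again Exp(λ).
P(205 < residual < 500) = e^(−λ·205) − e^(−λ·500) = 0.54621 − 0.22878 ≈ 0.317.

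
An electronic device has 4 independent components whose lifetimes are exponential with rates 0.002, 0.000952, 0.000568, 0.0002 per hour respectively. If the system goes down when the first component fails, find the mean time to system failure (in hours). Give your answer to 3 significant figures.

269

The time to first failure is exponential with rate Σλ = 0.002 + 0.000952 + 0.000568 + 0.0002 = 0.00372.
E[min] = 1/Σλ = 1/0.00372 = 268.817 hours.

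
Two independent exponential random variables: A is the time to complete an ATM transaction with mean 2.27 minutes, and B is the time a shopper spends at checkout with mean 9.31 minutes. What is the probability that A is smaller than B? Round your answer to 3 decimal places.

0.804

λ_1 = 1/2.27 = 0.440529, λ_2 = 1/9.31 = 0.107411.
For independent exponentials, P(A < B) = λ_1/(λ_1+λ_2) = 0.440529/0.54794 ≈ 0.804.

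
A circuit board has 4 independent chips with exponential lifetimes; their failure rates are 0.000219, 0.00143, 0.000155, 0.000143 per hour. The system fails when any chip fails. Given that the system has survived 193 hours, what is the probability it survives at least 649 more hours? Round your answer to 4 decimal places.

Time to first failure ~ Exp(Σλ) with Σλ = 0.001947.
By memorylessness, P(T > 193+649 | T > 193) = P(T > 649) = e^(−0.001947·649) ≈ 0.2826.

0.2826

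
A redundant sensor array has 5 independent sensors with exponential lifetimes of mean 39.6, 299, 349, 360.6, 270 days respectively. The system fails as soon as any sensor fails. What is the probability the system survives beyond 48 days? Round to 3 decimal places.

0.162

The first failure time is exponential with rate Σλ_i = 1/39.6 + 1/299 + 1/349 + 1/360.6 + 1/270 = 0.0379392 per day.
P(min > 48) = e^(−0.0379392·48) = e^(−1.8211) ≈ 0.162.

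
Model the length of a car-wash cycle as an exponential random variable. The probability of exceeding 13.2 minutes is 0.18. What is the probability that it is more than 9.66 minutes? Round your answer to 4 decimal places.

0.2851

e^(−λ·13.2) = 0.18 ⇒ λ = −ln(0.18)/13.2 = 0.129909.
P(X > 9.66) = e^(−0.129909·9.66) = e^(−1.2549) ≈ 0.2851.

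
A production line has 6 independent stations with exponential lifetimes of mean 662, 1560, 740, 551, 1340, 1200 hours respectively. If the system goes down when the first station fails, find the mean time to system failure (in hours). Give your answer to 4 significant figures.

145.0

The first failure time is exponential with rate Σλ_i = 1/662 + 1/1560 + 1/740 + 1/551 + 1/1340 + 1/1200 = 0.00689744 per hour.
E[min] = 1/Σλ = 1/0.00689744 = 144.981 hours.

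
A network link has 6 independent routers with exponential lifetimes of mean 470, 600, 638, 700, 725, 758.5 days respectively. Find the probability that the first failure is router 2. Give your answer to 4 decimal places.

0.1757

Rates: λ_i = 1/mean_i → 0.00212766, 0.00166667, 0.0015674, 0.00142857, 0.00137931, 0.00131839; Σλ = 0.009488.
P(router 2 first) = λ_2/Σλ = 0.00166667/0.009488 ≈ 0.1757.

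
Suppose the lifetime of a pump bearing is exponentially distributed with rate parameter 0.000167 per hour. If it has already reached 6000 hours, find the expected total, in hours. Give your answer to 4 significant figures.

11990

By memorylessness, E[X | X > 6000] = 6000 + 1/λ = 6000 + 5988.02 = 11988 hours.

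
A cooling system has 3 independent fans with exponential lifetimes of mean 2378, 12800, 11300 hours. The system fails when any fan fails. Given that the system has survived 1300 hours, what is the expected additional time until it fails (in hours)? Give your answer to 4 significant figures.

First-failure rate Σλ = 1/2378 + 1/12800 + 1/11300 = 0.000587142.
By memorylessness the expected residual is 1/Σλ = 1703.17 hours, regardless of the 1300 already elapsed.

1703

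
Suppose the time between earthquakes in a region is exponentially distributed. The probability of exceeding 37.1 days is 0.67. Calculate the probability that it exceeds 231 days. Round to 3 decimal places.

e^(−λ·37.1) = 0.67 ⇒ λ = −ln(0.67)/37.1 = 0.0107945.
P(X > 231) = e^(−0.0107945·231) = e^(−2.4935) ≈ 0.083.

0.083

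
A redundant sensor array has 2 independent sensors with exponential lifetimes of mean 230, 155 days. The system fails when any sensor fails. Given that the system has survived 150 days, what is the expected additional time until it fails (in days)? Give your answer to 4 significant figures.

92.60

First-failure rate Σλ = 1/230 + 1/155 = 0.0107994.
By memorylessness the expected residual is 1/Σλ = 92.5974 days, regardless of the 150 already elapsed.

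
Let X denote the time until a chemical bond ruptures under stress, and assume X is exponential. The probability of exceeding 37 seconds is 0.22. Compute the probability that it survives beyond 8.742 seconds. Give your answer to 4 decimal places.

0.6993

e^(−λ·37) = 0.22 ⇒ λ = −ln(0.22)/37 = 0.0409224.
P(X > 8.742) = e^(−0.0409224·8.742) = e^(−0.35774) ≈ 0.6993.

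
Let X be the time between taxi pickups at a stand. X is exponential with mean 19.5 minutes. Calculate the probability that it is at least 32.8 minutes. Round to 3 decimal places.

0.186

The rate is λ = 1/19.5 = 0.0512821 per minute.
P(X > 32.8) = e^(−λ·32.8) = e^(−1.6821) ≈ 0.186.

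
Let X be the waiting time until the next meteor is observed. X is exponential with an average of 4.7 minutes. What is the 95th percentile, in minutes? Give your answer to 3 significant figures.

The rate is λ = 1/4.7 = 0.212766 per minute.
Set 1 − e^(−λt) = 0.95, so t = −ln(0.05)/λ = 2.9957/0.212766 ≈ 14.0799 minutes.

14.1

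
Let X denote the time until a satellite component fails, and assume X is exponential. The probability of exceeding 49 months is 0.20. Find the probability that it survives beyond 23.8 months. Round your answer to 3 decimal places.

e^(−λ·49) = 0.20 ⇒ λ = −ln(0.20)/49 = 0.0328457.
P(X > 23.8) = e^(−0.0328457·23.8) = e^(−0.78173) ≈ 0.458.

0.458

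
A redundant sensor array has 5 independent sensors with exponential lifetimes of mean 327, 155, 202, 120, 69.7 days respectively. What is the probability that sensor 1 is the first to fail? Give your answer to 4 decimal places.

0.0823

Rates: λ_i = 1/mean_i → 0.0030581, 0.00645161, 0.0049505, 0.00833333, 0.0143472; Σλ = 0.0371407.
P(sensor 1 first) = λ_1/Σλ = 0.0030581/0.0371407 ≈ 0.0823.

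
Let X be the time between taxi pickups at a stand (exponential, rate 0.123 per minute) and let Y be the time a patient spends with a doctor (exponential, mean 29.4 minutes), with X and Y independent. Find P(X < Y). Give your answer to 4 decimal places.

λ_1 = 0.123, λ_2 = 1/29.4 = 0.0340136.
For independent exponentials, P(X < Y) = λ_1/(λ_1+λ_2) = 0.123/0.157014 ≈ 0.7834.

0.7834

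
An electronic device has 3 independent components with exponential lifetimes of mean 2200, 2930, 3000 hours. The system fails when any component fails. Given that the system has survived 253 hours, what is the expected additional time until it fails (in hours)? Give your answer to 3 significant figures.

886

First-failure rate Σλ = 1/2200 + 1/2930 + 1/3000 = 0.00112918.
By memorylessness the expected residual is 1/Σλ = 885.602 hours, regardless of the 253 already elapsed.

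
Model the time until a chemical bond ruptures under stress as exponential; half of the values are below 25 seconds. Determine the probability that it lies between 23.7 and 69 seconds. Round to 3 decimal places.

0.371

For an exponential, median = ln(2)/λ, so λ = ln 2 / 25 = 0.0277259 per second.
P(23.7 < X < 69) = e^(−λ·23.7) − e^(−λ·69) = 0.51835 − 0.14762 ≈ 0.371.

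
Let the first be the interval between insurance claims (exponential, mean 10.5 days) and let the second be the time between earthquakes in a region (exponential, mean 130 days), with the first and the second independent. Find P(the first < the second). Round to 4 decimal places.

0.9253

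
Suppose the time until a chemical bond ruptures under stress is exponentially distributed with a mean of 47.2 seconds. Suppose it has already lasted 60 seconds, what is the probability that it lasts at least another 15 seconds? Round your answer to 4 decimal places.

0.7278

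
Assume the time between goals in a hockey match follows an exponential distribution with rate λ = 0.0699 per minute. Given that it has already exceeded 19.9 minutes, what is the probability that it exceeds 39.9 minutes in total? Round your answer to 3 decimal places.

0.247

P(X > s+t | X > s) = e^(−λ(s+t))/e^(−λs) = e^(−λt), independent of s = 19.9.
P(X > 20) = e^(−1.398) ≈ 0.247.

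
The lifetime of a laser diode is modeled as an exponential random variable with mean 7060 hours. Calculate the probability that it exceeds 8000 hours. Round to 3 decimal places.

0.322

The rate is λ = 1/7060 = 0.000141643 per hour.
P(X > 8000) = e^(−λ·8000) = e^(−1.1331) ≈ 0.322.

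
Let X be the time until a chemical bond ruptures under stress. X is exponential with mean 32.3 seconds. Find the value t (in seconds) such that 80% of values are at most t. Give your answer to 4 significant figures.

51.98

The rate is λ = 1/32.3 = 0.0309598 per second.
Set 1 − e^(−λt) = 0.8, so t = −ln(0.2)/λ = 1.6094/0.0309598 ≈ 51.9848 seconds.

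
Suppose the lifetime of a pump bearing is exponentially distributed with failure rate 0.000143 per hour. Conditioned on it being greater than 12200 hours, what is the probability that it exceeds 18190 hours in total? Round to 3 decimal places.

0.425

The exponential is memoryless, so the remaining time is again Exp(λ): the condition X > 12200 is irrelevant.
P(X > 5990) = e^(−0.85657) ≈ 0.425.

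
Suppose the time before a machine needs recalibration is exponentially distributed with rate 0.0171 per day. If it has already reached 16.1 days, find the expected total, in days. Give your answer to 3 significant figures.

74.6

By memorylessness, E[X | X > 16.1] = 16.1 + 1/λ = 16.1 + 58.4795 = 74.5795 days.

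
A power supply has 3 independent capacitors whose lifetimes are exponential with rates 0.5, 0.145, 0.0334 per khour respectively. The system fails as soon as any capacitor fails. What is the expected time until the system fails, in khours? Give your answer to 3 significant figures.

1.47

The time to first failure is exponential with rate Σλ = 0.5 + 0.145 + 0.0334 = 0.6784.
E[min] = 1/Σλ = 1/0.6784 = 1.47406 khours.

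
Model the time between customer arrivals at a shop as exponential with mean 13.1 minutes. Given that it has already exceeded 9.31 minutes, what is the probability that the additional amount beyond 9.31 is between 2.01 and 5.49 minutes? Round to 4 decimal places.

The rate is λ = 1/13.1 = 0.0763359 per minute.
Memoryless: the residual past 9.31 is again Exp(λ).
P(2.01 < residual < 5.49) = e^(−λ·2.01) − e^(−λ·5.49) = 0.85776 − 0.65765 ≈ 0.2001.

0.2001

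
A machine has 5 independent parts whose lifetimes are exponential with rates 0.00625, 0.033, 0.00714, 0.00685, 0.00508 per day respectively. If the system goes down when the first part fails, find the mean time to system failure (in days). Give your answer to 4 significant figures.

The time to first failure is exponential with rate Σλ = 0.00625 + 0.033 + 0.00714 + 0.00685 + 0.00508 = 0.05832.
E[min] = 1/Σλ = 1/0.05832 = 17.1468 days.

17.15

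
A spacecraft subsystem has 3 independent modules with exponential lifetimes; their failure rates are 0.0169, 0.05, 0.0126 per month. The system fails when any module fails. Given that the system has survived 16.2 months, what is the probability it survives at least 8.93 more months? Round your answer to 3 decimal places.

0.492

Time to first failure ~ Exp(Σλ) with Σλ = 0.0795.
By memorylessness, P(T > 16.2+8.93 | T > 16.2) = P(T > 8.93) = e^(−0.0795·8.93) ≈ 0.492.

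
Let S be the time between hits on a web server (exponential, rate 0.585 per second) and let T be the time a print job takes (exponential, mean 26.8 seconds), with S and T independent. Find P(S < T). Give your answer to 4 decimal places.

λ_1 = 0.585, λ_2 = 1/26.8 = 0.0373134.
For independent exponentials, P(S < T) = λ_1/(λ_1+λ_2) = 0.585/0.622313 ≈ 0.9400.

0.9400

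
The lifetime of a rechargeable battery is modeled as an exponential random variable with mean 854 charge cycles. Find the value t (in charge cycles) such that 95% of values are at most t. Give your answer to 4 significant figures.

2558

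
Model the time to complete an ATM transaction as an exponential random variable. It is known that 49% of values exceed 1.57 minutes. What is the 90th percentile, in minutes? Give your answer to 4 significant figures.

5.068

e^(−λ·1.57) = 0.49 ⇒ λ = −ln(0.49)/1.57 = 0.454363.
90th percentile: 1 − e^(−λt) = 0.9, t = −ln(0.1)/λ = 5.06772 minutes.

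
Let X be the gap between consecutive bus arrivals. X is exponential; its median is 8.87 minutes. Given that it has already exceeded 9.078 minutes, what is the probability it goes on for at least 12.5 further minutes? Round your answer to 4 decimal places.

For an exponential, median = ln(2)/λ, so λ = ln 2 / 8.87 = 0.0781451 per minute.
The exponential is memoryless, so the remaining time is again Exp(λ): the condition X > 9.078 is irrelevant.
P(X > 12.5) = e^(−0.97681) ≈ 0.3765.

0.3765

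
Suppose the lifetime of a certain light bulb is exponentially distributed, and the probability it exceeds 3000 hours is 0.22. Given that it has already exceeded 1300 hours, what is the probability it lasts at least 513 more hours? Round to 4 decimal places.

0.7719

From e^(−λ·3000) = 0.22, λ = −ln(0.22)/3000 = 0.000504709.
Memoryless: P(X > 1300+513 | X > 1300) = P(X > 513) = e^(−0.000504709·513) ≈ 0.7719.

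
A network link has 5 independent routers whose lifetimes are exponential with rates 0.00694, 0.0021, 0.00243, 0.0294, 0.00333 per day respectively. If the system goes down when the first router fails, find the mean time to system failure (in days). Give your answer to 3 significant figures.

22.6

The time to first failure is exponential with rate Σλ = 0.00694 + 0.0021 + 0.00243 + 0.0294 + 0.00333 = 0.0442.
E[min] = 1/Σλ = 1/0.0442 = 22.6244 days.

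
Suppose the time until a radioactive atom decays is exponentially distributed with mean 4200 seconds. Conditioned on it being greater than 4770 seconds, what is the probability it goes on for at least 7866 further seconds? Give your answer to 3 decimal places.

The rate is λ = 1/4200 = 0.000238095 per second.
P(X > s+t | X > s) = e^(−λ(s+t))/e^(−λs) = e^(−λt), independent of s = 4770.
P(X > 7866) = e^(−1.8729) ≈ 0.154.

0.154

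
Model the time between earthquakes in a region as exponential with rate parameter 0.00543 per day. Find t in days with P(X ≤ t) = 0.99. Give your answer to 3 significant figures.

848

Set 1 − e^(−λt) = 0.99, so t = −ln(0.01)/λ = 4.6052/0.00543 ≈ 848.098 days.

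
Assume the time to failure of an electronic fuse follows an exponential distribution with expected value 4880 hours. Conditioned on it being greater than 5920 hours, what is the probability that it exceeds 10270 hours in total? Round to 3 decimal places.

0.410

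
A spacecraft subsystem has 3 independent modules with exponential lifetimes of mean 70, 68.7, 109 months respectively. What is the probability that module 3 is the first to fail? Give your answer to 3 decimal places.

0.241

Rates: λ_i = 1/mean_i → 0.0142857, 0.014556, 0.00917431; Σλ = 0.0380161.
P(module 3 first) = λ_3/Σλ = 0.00917431/0.0380161 ≈ 0.241.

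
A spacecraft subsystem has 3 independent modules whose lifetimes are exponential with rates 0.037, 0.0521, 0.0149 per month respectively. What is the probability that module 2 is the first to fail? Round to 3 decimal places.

0.501

The time to first failure is exponential with rate Σλ = 0.037 + 0.0521 + 0.0149 = 0.104.
P(module 2 first) = λ_2/Σλ = 0.0521/0.104 ≈ 0.501.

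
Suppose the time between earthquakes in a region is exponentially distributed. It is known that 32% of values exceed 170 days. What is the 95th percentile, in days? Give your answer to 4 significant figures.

e^(−λ·170) = 0.32 ⇒ λ = −ln(0.32)/170 = 0.00670255.
95th percentile: 1 − e^(−λt) = 0.95, t = −ln(0.05)/λ = 446.954 days.

447.0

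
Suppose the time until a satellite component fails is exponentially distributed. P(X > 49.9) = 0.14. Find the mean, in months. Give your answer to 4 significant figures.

e^(−λ·49.9) = 0.14 ⇒ λ = −ln(0.14)/49.9 = 0.0394011.
Mean = 1/λ = 25.38 months.

25.38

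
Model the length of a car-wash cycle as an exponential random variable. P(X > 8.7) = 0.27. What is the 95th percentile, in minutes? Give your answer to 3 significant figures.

19.9

e^(−λ·8.7) = 0.27 ⇒ λ = −ln(0.27)/8.7 = 0.150498.
95th percentile: 1 − e^(−λt) = 0.95, t = −ln(0.05)/λ = 19.9055 minutes.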